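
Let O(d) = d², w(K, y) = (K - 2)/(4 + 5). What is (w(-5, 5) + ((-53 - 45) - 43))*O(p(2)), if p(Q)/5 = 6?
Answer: -127600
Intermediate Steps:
p(Q) = 30 (p(Q) = 5*6 = 30)
w(K, y) = -2/9 + K/9 (w(K, y) = (-2 + K)/9 = (-2 + K)*(⅑) = -2/9 + K/9)
(w(-5, 5) + ((-53 - 45) - 43))*O(p(2)) = ((-2/9 + (⅑)*(-5)) + ((-53 - 45) - 43))*30² = ((-2/9 - 5/9) + (-98 - 43))*900 = (-7/9 - 141)*900 = -1276/9*900 = -127600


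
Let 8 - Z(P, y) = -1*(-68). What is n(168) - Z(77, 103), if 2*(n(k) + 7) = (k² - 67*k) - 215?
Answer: 16859/2 ≈ 8429.5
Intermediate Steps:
Z(P, y) = -60 (Z(P, y) = 8 - (-1)*(-68) = 8 - 1*68 = 8 - 68 = -60)
n(k) = -229/2 + k²/2 - 67*k/2 (n(k) = -7 + ((k² - 67*k) - 215)/2 = -7 + (-215 + k² - 67*k)/2 = -7 + (-215/2 + k²/2 - 67*k/2) = -229/2 + k²/2 - 67*k/2)
n(168) - Z(77, 103) = (-229/2 + (½)*168² - 67/2*168) - 1*(-60) = (-229/2 + (½)*28224 - 5628) + 60 = (-229/2 + 14112 - 5628) + 60 = 16739/2 + 60 = 16859/2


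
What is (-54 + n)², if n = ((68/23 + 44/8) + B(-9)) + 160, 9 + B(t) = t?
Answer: 19686969/2116 ≈ 9303.9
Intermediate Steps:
B(t) = -9 + t
n = 6921/46 (n = ((68/23 + 44/8) + (-9 - 9)) + 160 = ((68*(1/23) + 44*(⅛)) - 18) + 160 = ((68/23 + 11/2) - 18) + 160 = (389/46 - 18) + 160 = -439/46 + 160 = 6921/46 ≈ 150.46)
(-54 + n)² = (-54 + 6921/46)² = (4437/46)² = 19686969/2116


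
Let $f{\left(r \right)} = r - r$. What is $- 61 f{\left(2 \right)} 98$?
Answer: $0$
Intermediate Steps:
$f{\left(r \right)} = 0$
$- 61 f{\left(2 \right)} 98 = \left(-61\right) 0 \cdot 98 = 0 \cdot 98 = 0$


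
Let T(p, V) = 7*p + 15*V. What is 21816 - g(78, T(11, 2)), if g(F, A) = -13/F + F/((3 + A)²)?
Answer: 197981654/9075 ≈ 21816.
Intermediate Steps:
g(F, A) = -13/F + F/(3 + A)²
21816 - g(78, T(11, 2)) = 21816 - (-13/78 + 78/(3 + (7*11 + 15*2))²) = 21816 - (-13*1/78 + 78/(3 + (77 + 30))²) = 21816 - (-⅙ + 78/(3 + 107)²) = 21816 - (-⅙ + 78/110²) = 21816 - (-⅙ + 78*(1/12100)) = 21816 - (-⅙ + 39/6050) = 21816 - 1*(-1454/9075) = 21816 + 1454/9075 = 197981654/9075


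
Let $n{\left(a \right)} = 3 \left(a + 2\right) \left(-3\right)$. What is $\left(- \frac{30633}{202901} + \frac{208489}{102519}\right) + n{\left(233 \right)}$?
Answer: $- \frac{43955391952123}{20801207619} \approx -2113.1$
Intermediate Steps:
$n{\left(a \right)} = -18 - 9 a$ ($n{\left(a \right)} = 3 \left(2 + a\right) \left(-3\right) = 3 \left(-6 - 3 a\right) = -18 - 9 a$)
$\left(- \frac{30633}{202901} + \frac{208489}{102519}\right) + n{\left(233 \right)} = \left(- \frac{30633}{202901} + \frac{208489}{102519}\right) - 2115 = \frac{39162162062}{20801207619} - 2115 = - \frac{43955391952123}{20801207619}$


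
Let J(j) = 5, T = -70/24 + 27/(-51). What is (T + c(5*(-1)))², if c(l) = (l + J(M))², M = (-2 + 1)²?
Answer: 494209/41616 ≈ 11.875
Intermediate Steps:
M = 1 (M = (-1)² = 1)
T = -703/204 (T = -70*1/24 + 27*(-1/51) = -35/12 - 9/17 = -703/204 ≈ -3.4461)
c(l) = (5 + l)² (c(l) = (l + 5)² = (5 + l)²)
(T + c(5*(-1)))² = (-703/204 + (5 + 5*(-1))²)² = (-703/204 + (5 - 5)²)² = (-703/204 + 0²)² = (-703/204 + 0)² = (-703/204)² = 494209/41616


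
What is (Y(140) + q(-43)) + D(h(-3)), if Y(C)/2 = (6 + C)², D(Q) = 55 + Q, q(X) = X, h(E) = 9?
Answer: 42653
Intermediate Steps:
Y(C) = 2*(6 + C)²
(Y(140) + q(-43)) + D(h(-3)) = (2*(6 + 140)² - 43) + (55 + 9) = (2*146² - 43) + 64 = (2*21316 - 43) + 64 = (42632 - 43) + 64 = 42589 + 64 = 42653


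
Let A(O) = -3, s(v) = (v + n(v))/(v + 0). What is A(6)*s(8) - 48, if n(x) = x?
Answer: -54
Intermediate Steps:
s(v) = 2 (s(v) = (v + v)/(v + 0) = (2*v)/v = 2)
A(6)*s(8) - 48 = -3*2 - 48 = -6 - 48 = -54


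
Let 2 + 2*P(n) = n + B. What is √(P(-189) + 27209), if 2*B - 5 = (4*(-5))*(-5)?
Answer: √108559/2 ≈ 164.74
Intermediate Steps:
B = 105/2 (B = 5/2 + ((4*(-5))*(-5))/2 = 5/2 + (-20*(-5))/2 = 5/2 + (½)*100 = 5/2 + 50 = 105/2 ≈ 52.500)
P(n) = 101/4 + n/2 (P(n) = -1 + (n + 105/2)/2 = -1 + (105/2 + n)/2 = -1 + (105/4 + n/2) = 101/4 + n/2)
√(P(-189) + 27209) = √((101/4 + (½)*(-189)) + 27209) = √((101/4 - 189/2) + 27209) = √(-277/4 + 27209) = √(108559/4) = √108559/2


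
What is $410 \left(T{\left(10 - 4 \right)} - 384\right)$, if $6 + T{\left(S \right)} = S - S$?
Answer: $-159900$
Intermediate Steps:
$T{\left(S \right)} = -6$ ($T{\left(S \right)} = -6 + \left(S - S\right) = -6 + 0 = -6$)
$410 \left(T{\left(10 - 4 \right)} - 384\right) = 410 \left(-6 - 384\right) = 410 \left(-390\right) = -159900$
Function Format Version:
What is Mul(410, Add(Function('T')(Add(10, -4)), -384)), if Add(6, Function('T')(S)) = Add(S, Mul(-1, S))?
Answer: -159900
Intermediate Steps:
Function('T')(S) = -6 (Function('T')(S) = Add(-6, Add(S, Mul(-1, S))) = Add(-6, 0) = -6)
Mul(410, Add(Function('T')(Add(10, -4)), -384)) = Mul(410, Add(-6, -384)) = Mul(410, -390) = -159900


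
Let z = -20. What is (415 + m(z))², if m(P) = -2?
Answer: 170569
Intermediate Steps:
(415 + m(z))² = (415 - 2)² = 413² = 170569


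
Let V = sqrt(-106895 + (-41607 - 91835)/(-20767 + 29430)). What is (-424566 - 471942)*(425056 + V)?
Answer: -381066104448 - 18826668*I*sqrt(18193573461)/8663 ≈ -3.8107e+11 - 2.9313e+8*I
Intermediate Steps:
V = 21*I*sqrt(18193573461)/8663 (V = sqrt(-106895 - 133442/8663) = sqrt(-926164827/8663) = 21*I*sqrt(18193573461)/8663 ≈ 326.97*I)
(-424566 - 471942)*(425056 + V) = (-424566 - 471942)*(425056 + 21*I*sqrt(18193573461)/8663) = -896508*(425056 + 21*I*sqrt(18193573461)/8663) = -381066104448 - 18826668*I*sqrt(18193573461)/8663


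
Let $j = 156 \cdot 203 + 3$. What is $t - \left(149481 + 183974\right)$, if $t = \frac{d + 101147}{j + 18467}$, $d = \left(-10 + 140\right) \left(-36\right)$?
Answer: $- \frac{16718670323}{50138} \approx -3.3345 \cdot 10^{5}$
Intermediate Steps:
$d = -4680$ ($d = 130 \left(-36\right) = -4680$)
$j = 31671$ ($j = 31668 + 3 = 31671$)
$t = \frac{96467}{50138}$ ($t = \frac{-4680 + 101147}{31671 + 18467} = \frac{96467}{50138} \approx 1.924$)
$t - \left(149481 + 183974\right) = \frac{96467}{50138} - \left(149481 + 183974\right) = \frac{96467}{50138} - 333455 = - \frac{16718670323}{50138}$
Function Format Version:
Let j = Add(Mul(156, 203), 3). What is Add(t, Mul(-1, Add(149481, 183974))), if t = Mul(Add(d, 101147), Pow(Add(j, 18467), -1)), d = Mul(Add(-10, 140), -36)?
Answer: Rational(-16718670323, 50138) ≈ -3.3345e+5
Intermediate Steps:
d = -4680 (d = Mul(130, -36) = -4680)
j = 31671 (j = Add(31668, 3) = 31671)
t = Rational(96467, 50138) (t = Mul(Add(-4680, 101147), Pow(Add(31671, 18467), -1)) = Mul(96467, Pow(50138, -1)) = Mul(96467, Rational(1, 50138)) = Rational(96467, 50138) ≈ 1.9240)
Add(t, Mul(-1, Add(149481, 183974))) = Add(Rational(96467, 50138), Mul(-1, Add(149481, 183974))) = Add(Rational(96467, 50138), Mul(-1, 333455)) = Add(Rational(96467, 50138), -333455) = Rational(-16718670323, 50138)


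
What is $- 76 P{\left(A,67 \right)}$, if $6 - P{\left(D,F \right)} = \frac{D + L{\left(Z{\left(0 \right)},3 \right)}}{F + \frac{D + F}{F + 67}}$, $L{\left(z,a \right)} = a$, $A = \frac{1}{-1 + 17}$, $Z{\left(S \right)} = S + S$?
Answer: $- \frac{65493760}{144721} \approx -452.55$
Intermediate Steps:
$Z{\left(S \right)} = 2 S$
$A = \frac{1}{16} \approx 0.0625$
$P{\left(D,F \right)} = 6 - \frac{3 + D}{F + \frac{D + F}{67 + F}}$ ($P{\left(D,F \right)} = 6 - \frac{D + 3}{F + \frac{D + F}{F + 67}} = 6 - \frac{3 + D}{F + \frac{D + F}{67 + F}}$)
$- 76 P{\left(A,67 \right)} = - 76 \frac{-201 - \frac{61}{16} + 6 \cdot 67^{2} + 405 \cdot 67 - \frac{1}{16} \cdot 67}{\frac{1}{16} + 67^{2} + 68 \cdot 67} = - 76 \frac{-201 - \frac{61}{16} + 6 \cdot 4489 + 27135 - \frac{67}{16}}{\frac{1}{16} + 4489 + 4556} = - 76 \frac{-201 - \frac{61}{16} + 26934 + 27135 - \frac{67}{16}}{\frac{144721}{16}} = - 76 \cdot \frac{16}{144721} \cdot 53860 = \left(-76\right) \frac{861760}{144721} = - \frac{65493760}{144721}$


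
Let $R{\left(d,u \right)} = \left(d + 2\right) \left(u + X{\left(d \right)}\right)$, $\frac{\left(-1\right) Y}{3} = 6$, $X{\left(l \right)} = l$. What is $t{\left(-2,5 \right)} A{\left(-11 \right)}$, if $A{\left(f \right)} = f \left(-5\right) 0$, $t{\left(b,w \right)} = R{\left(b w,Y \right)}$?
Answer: $0$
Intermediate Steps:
$Y = -18$ ($Y = \left(-3\right) 6 = -18$)
$R{\left(d,u \right)} = \left(2 + d\right) \left(d + u\right)$ ($R{\left(d,u \right)} = \left(d + 2\right) \left(u + d\right) = \left(2 + d\right) \left(d + u\right)$)
$t{\left(b,w \right)} = -36 + b^{2} w^{2} - 16 b w$ ($t{\left(b,w \right)} = \left(b w\right)^{2} + 2 b w + 2 \left(-18\right) + b w \left(-18\right) = b^{2} w^{2} + 2 b w - 36 - 18 b w = -36 + b^{2} w^{2} - 16 b w$)
$A{\left(f \right)} = 0$ ($A{\left(f \right)} = - 5 f 0 = 0$)
$t{\left(-2,5 \right)} A{\left(-11 \right)} = \left(-36 + \left(-2\right)^{2} \cdot 5^{2} - \left(-32\right) 5\right) 0 = \left(-36 + 4 \cdot 25 + 160\right) 0 = \left(-36 + 100 + 160\right) 0 = 224 \cdot 0 = 0$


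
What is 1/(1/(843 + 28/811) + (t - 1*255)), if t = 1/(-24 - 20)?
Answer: -30082844/7671773237 ≈ -0.0039212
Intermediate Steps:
t = -1/44 (t = 1/(-44) = -1/44 ≈ -0.022727)
1/(1/(843 + 28/811) + (t - 1*255)) = 1/(1/(843 + 28/811) + (-1/44 - 1*255)) = 1/(1/(843 + 28*(1/811)) + (-1/44 - 255)) = 1/(1/(843 + 28/811) - 11221/44) = 1/(1/(683701/811) - 11221/44) = 1/(811/683701 - 11221/44) = 1/(-7671773237/30082844) = -30082844/7671773237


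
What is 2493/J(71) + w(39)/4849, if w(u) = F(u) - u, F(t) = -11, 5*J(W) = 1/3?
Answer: 181328305/4849 ≈ 37395.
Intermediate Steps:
J(W) = 1/15 (J(W) = (⅕)/3 = (⅕)*(⅓) = 1/15)
w(u) = -11 - u
2493/J(71) + w(39)/4849 = 2493/(1/15) + (-11 - 1*39)/4849 = 2493*15 + (-11 - 39)*(1/4849) = 37395 - 50*1/4849 = 37395 - 50/4849 = 181328305/4849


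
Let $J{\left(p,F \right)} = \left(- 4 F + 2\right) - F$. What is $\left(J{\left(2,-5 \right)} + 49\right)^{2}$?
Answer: $5776$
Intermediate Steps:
$J{\left(p,F \right)} = 2 - 5 F$ ($J{\left(p,F \right)} = \left(2 - 4 F\right) - F = 2 - 5 F$)
$\left(J{\left(2,-5 \right)} + 49\right)^{2} = \left(\left(2 - -25\right) + 49\right)^{2} = \left(\left(2 + 25\right) + 49\right)^{2} = \left(27 + 49\right)^{2} = 76^{2} = 5776$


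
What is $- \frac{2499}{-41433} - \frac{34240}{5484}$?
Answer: $- \frac{16725731}{2704983} \approx -6.1833$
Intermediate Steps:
$- \frac{2499}{-41433} - \frac{34240}{5484} = \left(-2499\right) \left(- \frac{1}{41433}\right) - \frac{8560}{1371} = \frac{119}{1973} - \frac{8560}{1371} = - \frac{16725731}{2704983}$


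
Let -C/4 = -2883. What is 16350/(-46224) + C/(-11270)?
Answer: -59776639/43412040 ≈ -1.3770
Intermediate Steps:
C = 11532 (C = -4*(-2883) = 11532)
16350/(-46224) + C/(-11270) = 16350/(-46224) + 11532/(-11270) = 16350*(-1/46224) + 11532*(-1/11270) = -2725/7704 - 5766/5635 = -59776639/43412040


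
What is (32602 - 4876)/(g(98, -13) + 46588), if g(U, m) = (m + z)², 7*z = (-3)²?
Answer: 679287/1144768 ≈ 0.59338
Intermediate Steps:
z = 9/7 (z = (⅐)*(-3)² = (⅐)*9 = 9/7 ≈ 1.2857)
g(U, m) = (9/7 + m)² (g(U, m) = (m + 9/7)² = (9/7 + m)²)
(32602 - 4876)/(g(98, -13) + 46588) = (32602 - 4876)/((9 + 7*(-13))²/49 + 46588) = 27726/((9 - 91)²/49 + 46588) = 27726/((1/49)*(-82)² + 46588) = 27726/((1/49)*6724 + 46588) = 27726/(6724/49 + 46588) = 27726/(2289536/49) = 27726*(49/2289536) = 679287/1144768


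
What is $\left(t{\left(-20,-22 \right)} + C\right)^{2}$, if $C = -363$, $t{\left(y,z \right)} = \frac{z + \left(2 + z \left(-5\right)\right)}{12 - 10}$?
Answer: $101124$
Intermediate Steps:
$t{\left(y,z \right)} = 1 - 2 z$ ($t{\left(y,z \right)} = \frac{z - \left(-2 + 5 z\right)}{2} = \left(2 - 4 z\right) \frac{1}{2} = 1 - 2 z$)
$\left(t{\left(-20,-22 \right)} + C\right)^{2} = \left(\left(1 - -44\right) - 363\right)^{2} = \left(\left(1 + 44\right) - 363\right)^{2} = \left(45 - 363\right)^{2} = \left(-318\right)^{2} = 101124$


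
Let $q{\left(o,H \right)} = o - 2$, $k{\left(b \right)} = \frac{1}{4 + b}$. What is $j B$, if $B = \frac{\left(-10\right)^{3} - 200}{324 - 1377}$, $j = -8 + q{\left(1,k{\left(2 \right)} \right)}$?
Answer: $- \frac{400}{39} \approx -10.256$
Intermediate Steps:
$q{\left(o,H \right)} = -2 + o$
$j = -9$ ($j = -8 + \left(-2 + 1\right) = -8 - 1 = -9$)
$B = \frac{400}{351}$ ($B = \frac{-1000 - 200}{-1053} = \left(-1200\right) \left(- \frac{1}{1053}\right) = \frac{400}{351} \approx 1.1396$)
$j B = \left(-9\right) \frac{400}{351} = - \frac{400}{39}$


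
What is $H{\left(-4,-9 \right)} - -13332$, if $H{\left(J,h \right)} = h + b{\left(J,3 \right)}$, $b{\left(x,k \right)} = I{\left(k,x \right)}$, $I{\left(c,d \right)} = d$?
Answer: $13319$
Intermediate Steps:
$b{\left(x,k \right)} = x$
$H{\left(J,h \right)} = J + h$ ($H{\left(J,h \right)} = h + J = J + h$)
$H{\left(-4,-9 \right)} - -13332 = \left(-4 - 9\right) - -13332 = -13 + 13332 = 13319$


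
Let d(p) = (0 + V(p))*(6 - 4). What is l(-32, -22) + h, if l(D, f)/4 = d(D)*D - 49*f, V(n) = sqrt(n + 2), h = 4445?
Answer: 8757 - 256*I*sqrt(30) ≈ 8757.0 - 1402.2*I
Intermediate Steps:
V(n) = sqrt(2 + n)
d(p) = 2*sqrt(2 + p) (d(p) = (0 + sqrt(2 + p))*(6 - 4) = sqrt(2 + p)*2 = 2*sqrt(2 + p))
l(D, f) = -196*f + 8*D*sqrt(2 + D) (l(D, f) = 4*((2*sqrt(2 + D))*D - 49*f) = 4*(2*D*sqrt(2 + D) - 49*f) = 4*(-49*f + 2*D*sqrt(2 + D)) = -196*f + 8*D*sqrt(2 + D))
l(-32, -22) + h = (-196*(-22) + 8*(-32)*sqrt(2 - 32)) + 4445 = (4312 + 8*(-32)*sqrt(-30)) + 4445 = (4312 + 8*(-32)*(I*sqrt(30))) + 4445 = (4312 - 256*I*sqrt(30)) + 4445 = 8757 - 256*I*sqrt(30)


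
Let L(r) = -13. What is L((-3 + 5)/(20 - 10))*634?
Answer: -8242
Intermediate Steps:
L((-3 + 5)/(20 - 10))*634 = -13*634 = -8242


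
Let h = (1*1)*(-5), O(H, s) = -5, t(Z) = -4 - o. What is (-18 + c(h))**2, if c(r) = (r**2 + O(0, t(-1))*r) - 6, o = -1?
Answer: 676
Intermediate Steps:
t(Z) = -3 (t(Z) = -4 - 1*(-1) = -4 + 1 = -3)
h = -5 (h = 1*(-5) = -5)
c(r) = -6 + r**2 - 5*r (c(r) = (r**2 - 5*r) - 6 = -6 + r**2 - 5*r)
(-18 + c(h))**2 = (-18 + (-6 + (-5)**2 - 5*(-5)))**2 = (-18 + (-6 + 25 + 25))**2 = (-18 + 44)**2 = 26**2 = 676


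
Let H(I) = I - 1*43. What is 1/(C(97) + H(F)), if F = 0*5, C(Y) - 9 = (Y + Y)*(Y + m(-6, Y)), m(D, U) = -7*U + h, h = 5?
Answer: -1/111972 ≈ -8.9308e-6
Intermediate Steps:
m(D, U) = 5 - 7*U (m(D, U) = -7*U + 5 = 5 - 7*U)
C(Y) = 9 + 2*Y*(5 - 6*Y) (C(Y) = 9 + (Y + Y)*(Y + (5 - 7*Y)) = 9 + (2*Y)*(5 - 6*Y) = 9 + 2*Y*(5 - 6*Y))
F = 0
H(I) = -43 + I (H(I) = I - 43 = -43 + I)
1/(C(97) + H(F)) = 1/((9 - 12*97² + 10*97) + (-43 + 0)) = 1/((9 - 12*9409 + 970) - 43) = 1/((9 - 112908 + 970) - 43) = 1/(-111929 - 43) = 1/(-111972) = -1/111972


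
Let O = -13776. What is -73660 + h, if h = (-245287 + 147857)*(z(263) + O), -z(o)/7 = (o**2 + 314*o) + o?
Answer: 105017190160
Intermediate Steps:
z(o) = -2205*o - 7*o**2 (z(o) = -7*((o**2 + 314*o) + o) = -7*(o**2 + 315*o) = -2205*o - 7*o**2)
h = 105017263820 (h = (-245287 + 147857)*(-7*263*(315 + 263) - 13776) = -97430*(-7*263*578 - 13776) = -97430*(-1064098 - 13776) = -97430*(-1077874) = 105017263820)
-73660 + h = -73660 + 105017263820 = 105017190160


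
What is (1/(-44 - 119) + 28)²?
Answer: 20820969/26569 ≈ 783.66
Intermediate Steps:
(1/(-44 - 119) + 28)² = (1/(-163) + 28)² = (-1/163 + 28)² = (4563/163)² = 20820969/26569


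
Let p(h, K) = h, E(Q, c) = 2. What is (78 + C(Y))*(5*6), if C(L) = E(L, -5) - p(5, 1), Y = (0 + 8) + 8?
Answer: 2250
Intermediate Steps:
Y = 16 (Y = 8 + 8 = 16)
C(L) = -3 (C(L) = 2 - 1*5 = 2 - 5 = -3)
(78 + C(Y))*(5*6) = (78 - 3)*(5*6) = 75*30 = 2250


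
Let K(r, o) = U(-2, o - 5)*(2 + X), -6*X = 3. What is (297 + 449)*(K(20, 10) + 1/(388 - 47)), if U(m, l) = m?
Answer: -762412/341 ≈ -2235.8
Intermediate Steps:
X = -½ (X = -⅙*3 = -½ ≈ -0.50000)
K(r, o) = -3 (K(r, o) = -2*(2 - ½) = -2*3/2 = -3)
(297 + 449)*(K(20, 10) + 1/(388 - 47)) = (297 + 449)*(-3 + 1/(388 - 47)) = 746*(-3 + 1/341) = 746*(-1022/341) = -762412/341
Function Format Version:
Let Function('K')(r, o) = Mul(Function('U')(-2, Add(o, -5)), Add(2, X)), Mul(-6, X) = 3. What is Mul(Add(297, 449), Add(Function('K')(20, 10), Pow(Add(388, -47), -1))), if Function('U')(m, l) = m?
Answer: Rational(-762412, 341) ≈ -2235.8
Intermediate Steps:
X = Rational(-1, 2) (X = Mul(Rational(-1, 6), 3) = Rational(-1, 2) ≈ -0.50000)
Function('K')(r, o) = -3 (Function('K')(r, o) = Mul(-2, Add(2, Rational(-1, 2))) = Mul(-2, Rational(3, 2)) = -3)
Mul(Add(297, 449), Add(Function('K')(20, 10), Pow(Add(388, -47), -1))) = Mul(Add(297, 449), Add(-3, Pow(Add(388, -47), -1))) = Mul(746, Add(-3, Pow(341, -1))) = Mul(746, Add(-3, Rational(1, 341))) = Mul(746, Rational(-1022, 341)) = Rational(-762412, 341)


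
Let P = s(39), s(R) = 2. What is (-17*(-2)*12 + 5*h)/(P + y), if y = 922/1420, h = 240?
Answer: 380560/627 ≈ 606.95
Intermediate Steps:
P = 2
y = 461/710 (y = 922*(1/1420) = 461/710 ≈ 0.64930)
(-17*(-2)*12 + 5*h)/(P + y) = (-17*(-2)*12 + 5*240)/(2 + 461/710) = (34*12 + 1200)/(1881/710) = (408 + 1200)*(710/1881) = 1608*(710/1881) = 380560/627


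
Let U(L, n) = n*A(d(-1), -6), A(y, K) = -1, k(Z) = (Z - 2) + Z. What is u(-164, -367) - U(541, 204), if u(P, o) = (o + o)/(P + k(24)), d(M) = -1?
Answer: 12403/59 ≈ 210.22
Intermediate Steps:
k(Z) = -2 + 2*Z (k(Z) = (-2 + Z) + Z = -2 + 2*Z)
u(P, o) = 2*o/(46 + P) (u(P, o) = (o + o)/(P + (-2 + 2*24)) = (2*o)/(P + (-2 + 48)) = (2*o)/(P + 46) = (2*o)/(46 + P) = 2*o/(46 + P))
U(L, n) = -n (U(L, n) = n*(-1) = -n)
u(-164, -367) - U(541, 204) = 2*(-367)/(46 - 164) - (-1)*204 = 2*(-367)/(-118) - 1*(-204) = 2*(-367)*(-1/118) + 204 = 367/59 + 204 = 12403/59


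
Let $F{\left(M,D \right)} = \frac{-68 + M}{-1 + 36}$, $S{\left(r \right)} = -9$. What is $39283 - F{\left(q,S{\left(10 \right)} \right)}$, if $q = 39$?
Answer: $\frac{1374934}{35} \approx 39284.0$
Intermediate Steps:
$F{\left(M,D \right)} = - \frac{68}{35} + \frac{M}{35}$ ($F{\left(M,D \right)} = \frac{-68 + M}{35} = \left(-68 + M\right) \frac{1}{35} = - \frac{68}{35} + \frac{M}{35}$)
$39283 - F{\left(q,S{\left(10 \right)} \right)} = 39283 - \left(- \frac{68}{35} + \frac{1}{35} \cdot 39\right) = 39283 - \left(- \frac{68}{35} + \frac{39}{35}\right) = 39283 - - \frac{29}{35} = 39283 + \frac{29}{35} = \frac{1374934}{35}$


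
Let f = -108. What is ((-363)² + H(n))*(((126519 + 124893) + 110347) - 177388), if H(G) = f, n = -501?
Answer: 24274470231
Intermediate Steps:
H(G) = -108
((-363)² + H(n))*(((126519 + 124893) + 110347) - 177388) = ((-363)² - 108)*(((126519 + 124893) + 110347) - 177388) = (131769 - 108)*((251412 + 110347) - 177388) = 131661*(361759 - 177388) = 131661*184371 = 24274470231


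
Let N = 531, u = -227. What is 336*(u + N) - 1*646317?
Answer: -544173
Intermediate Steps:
336*(u + N) - 1*646317 = 336*(-227 + 531) - 1*646317 = 336*304 - 646317 = 102144 - 646317 = -544173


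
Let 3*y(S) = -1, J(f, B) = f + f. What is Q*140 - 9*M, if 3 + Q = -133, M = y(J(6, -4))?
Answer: -19037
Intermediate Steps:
J(f, B) = 2*f
y(S) = -⅓ (y(S) = (⅓)*(-1) = -⅓)
M = -⅓ ≈ -0.33333
Q = -136 (Q = -3 - 133 = -136)
Q*140 - 9*M = -136*140 - 9*(-⅓) = -19040 + 3 = -19037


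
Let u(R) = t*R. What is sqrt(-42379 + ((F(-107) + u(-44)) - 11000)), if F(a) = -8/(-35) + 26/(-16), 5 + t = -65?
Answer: I*sqrt(985887770)/140 ≈ 224.28*I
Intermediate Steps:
t = -70 (t = -5 - 65 = -70)
u(R) = -70*R
F(a) = -391/280 (F(a) = -8*(-1/35) + 26*(-1/16) = 8/35 - 13/8 = -391/280)
sqrt(-42379 + ((F(-107) + u(-44)) - 11000)) = sqrt(-42379 + ((-391/280 - 70*(-44)) - 11000)) = sqrt(-42379 + ((-391/280 + 3080) - 11000)) = sqrt(-42379 + (862009/280 - 11000)) = sqrt(-42379 - 2217991/280) = sqrt(-14084111/280) = I*sqrt(985887770)/140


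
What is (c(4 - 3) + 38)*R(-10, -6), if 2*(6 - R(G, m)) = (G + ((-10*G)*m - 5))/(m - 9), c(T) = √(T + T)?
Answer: -551 - 29*√2/2 ≈ -571.51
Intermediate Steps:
c(T) = √2*√T (c(T) = √(2*T) = √2*√T)
R(G, m) = 6 - (-5 + G - 10*G*m)/(2*(-9 + m)) (R(G, m) = 6 - (G + ((-10*G)*m - 5))/(2*(m - 9)) = 6 - (G + (-10*G*m - 5))/(2*(-9 + m)) = 6 - (G + (-5 - 10*G*m))/(2*(-9 + m)) = 6 - (-5 + G - 10*G*m)/(2*(-9 + m)))
(c(4 - 3) + 38)*R(-10, -6) = (√2*√(4 - 3) + 38)*((-103 - 1*(-10) + 12*(-6) + 10*(-10)*(-6))/(2*(-9 - 6))) = (√2*√1 + 38)*((½)*(-103 + 10 - 72 + 600)/(-15)) = (√2*1 + 38)*((½)*(-1/15)*435) = (√2 + 38)*(-29/2) = (38 + √2)*(-29/2) = -551 - 29*√2/2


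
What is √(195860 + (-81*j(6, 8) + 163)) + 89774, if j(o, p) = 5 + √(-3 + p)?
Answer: 89774 + √(195618 - 81*√5) ≈ 90216.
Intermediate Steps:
√(195860 + (-81*j(6, 8) + 163)) + 89774 = √(195860 + (-81*(5 + √(-3 + 8)) + 163)) + 89774 = √(195860 + (-81*(5 + √5) + 163)) + 89774 = √(195860 + ((-405 - 81*√5) + 163)) + 89774 = √(195860 + (-242 - 81*√5)) + 89774 = √(195618 - 81*√5) + 89774 = 89774 + √(195618 - 81*√5)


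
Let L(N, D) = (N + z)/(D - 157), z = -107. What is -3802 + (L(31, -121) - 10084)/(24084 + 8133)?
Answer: -17027377364/4478163 ≈ -3802.3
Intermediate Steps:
L(N, D) = (-107 + N)/(-157 + D) (L(N, D) = (N - 107)/(D - 157) = (-107 + N)/(-157 + D))
-3802 + (L(31, -121) - 10084)/(24084 + 8133) = -3802 + ((-107 + 31)/(-157 - 121) - 10084)/(24084 + 8133) = -3802 + (-76/(-278) - 10084)/32217 = -3802 + (-1/278*(-76) - 10084)*(1/32217) = -3802 + (38/139 - 10084)*(1/32217) = -3802 - 1401638/139*1/32217 = -3802 - 1401638/4478163 = -17027377364/4478163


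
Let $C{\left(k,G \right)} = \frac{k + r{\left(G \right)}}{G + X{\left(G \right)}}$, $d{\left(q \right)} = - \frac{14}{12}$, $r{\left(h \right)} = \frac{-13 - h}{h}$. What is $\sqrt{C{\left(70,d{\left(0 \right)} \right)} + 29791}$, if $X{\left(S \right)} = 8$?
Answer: $\frac{\sqrt{2454820921}}{287} \approx 172.63$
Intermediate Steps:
$r{\left(h \right)} = \frac{-13 - h}{h}$
$d{\left(q \right)} = - \frac{7}{6}$ ($d{\left(q \right)} = \left(-14\right) \frac{1}{12} = - \frac{7}{6}$)
$C{\left(k,G \right)} = \frac{k + \frac{-13 - G}{G}}{8 + G}$ ($C{\left(k,G \right)} = \frac{k + \frac{-13 - G}{G}}{G + 8} = \frac{k + \frac{-13 - G}{G}}{8 + G}$)
$\sqrt{C{\left(70,d{\left(0 \right)} \right)} + 29791} = \sqrt{\frac{-13 - - \frac{7}{6} - \frac{245}{3}}{\left(- \frac{7}{6}\right) \left(8 - \frac{7}{6}\right)} + 29791} = \sqrt{- \frac{6 \left(-13 + \frac{7}{6} - \frac{245}{3}\right)}{7 \cdot \frac{41}{6}} + 29791} = \sqrt{\left(- \frac{6}{7}\right) \frac{6}{41} \left(- \frac{187}{2}\right) + 29791} = \sqrt{\frac{3366}{287} + 29791} = \sqrt{\frac{8553383}{287}} = \frac{\sqrt{2454820921}}{287}$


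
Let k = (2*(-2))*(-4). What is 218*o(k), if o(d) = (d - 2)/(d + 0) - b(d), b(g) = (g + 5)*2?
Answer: -35861/4 ≈ -8965.3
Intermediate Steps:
b(g) = 10 + 2*g (b(g) = (5 + g)*2 = 10 + 2*g)
k = 16 (k = -4*(-4) = 16)
o(d) = -10 - 2*d + (-2 + d)/d (o(d) = (d - 2)/(d + 0) - (10 + 2*d) = (-2 + d)/d + (-10 - 2*d) = -10 - 2*d + (-2 + d)/d)
218*o(k) = 218*(-9 - 2*16 - 2/16) = 218*(-9 - 32 - 2*1/16) = 218*(-9 - 32 - ⅛) = 218*(-329/8) = -35861/4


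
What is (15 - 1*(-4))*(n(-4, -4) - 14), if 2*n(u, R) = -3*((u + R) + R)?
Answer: 76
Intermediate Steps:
n(u, R) = -3*R - 3*u/2 (n(u, R) = (-3*((u + R) + R))/2 = (-3*((R + u) + R))/2 = (-3*(u + 2*R))/2 = (-6*R - 3*u)/2 = -3*R - 3*u/2)
(15 - 1*(-4))*(n(-4, -4) - 14) = (15 - 1*(-4))*((-3*(-4) - 3/2*(-4)) - 14) = (15 + 4)*((12 + 6) - 14) = 19*(18 - 14) = 19*4 = 76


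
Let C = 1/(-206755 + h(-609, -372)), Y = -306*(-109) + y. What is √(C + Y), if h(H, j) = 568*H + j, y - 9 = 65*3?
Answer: √10263785963260679/553039 ≈ 183.19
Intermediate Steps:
y = 204 (y = 9 + 65*3 = 9 + 195 = 204)
Y = 33558 (Y = -306*(-109) + 204 = 33354 + 204 = 33558)
h(H, j) = j + 568*H
C = -1/553039 (C = 1/(-206755 + (-372 + 568*(-609))) = 1/(-206755 + (-372 - 345912)) = 1/(-206755 - 346284) = 1/(-553039) = -1/553039 ≈ -1.8082e-6)
√(C + Y) = √(-1/553039 + 33558) = √(18558882761/553039) = √10263785963260679/553039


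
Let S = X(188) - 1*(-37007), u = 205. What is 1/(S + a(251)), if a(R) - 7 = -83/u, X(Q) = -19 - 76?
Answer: 205/7568312 ≈ 2.7087e-5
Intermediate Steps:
X(Q) = -95
S = 36912 (S = -95 - 1*(-37007) = -95 + 37007 = 36912)
a(R) = 1352/205 (a(R) = 7 - 83/205 = 1352/205)
1/(S + a(251)) = 1/(36912 + 1352/205) = 1/(7568312/205) = 205/7568312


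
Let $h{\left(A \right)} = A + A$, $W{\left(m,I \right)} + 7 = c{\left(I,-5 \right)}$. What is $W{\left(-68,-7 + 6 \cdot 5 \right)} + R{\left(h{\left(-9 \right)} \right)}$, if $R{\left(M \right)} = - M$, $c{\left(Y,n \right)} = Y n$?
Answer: $-104$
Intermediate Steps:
$W{\left(m,I \right)} = -7 - 5 I$ ($W{\left(m,I \right)} = -7 + I \left(-5\right) = -7 - 5 I$)
$h{\left(A \right)} = 2 A$
$W{\left(-68,-7 + 6 \cdot 5 \right)} + R{\left(h{\left(-9 \right)} \right)} = \left(-7 - 5 \left(-7 + 6 \cdot 5\right)\right) - 2 \left(-9\right) = \left(-7 - 5 \left(-7 + 30\right)\right) - -18 = \left(-7 - 115\right) + 18 = -122 + 18 = -104$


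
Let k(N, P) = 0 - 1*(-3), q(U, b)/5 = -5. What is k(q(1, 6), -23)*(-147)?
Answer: -441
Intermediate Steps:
q(U, b) = -25 (q(U, b) = 5*(-5) = -25)
k(N, P) = 3 (k(N, P) = 0 + 3 = 3)
k(q(1, 6), -23)*(-147) = 3*(-147) = -441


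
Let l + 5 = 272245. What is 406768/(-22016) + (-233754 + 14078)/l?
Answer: -451464481/23412640 ≈ -19.283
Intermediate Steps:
l = 272240 (l = -5 + 272245 = 272240)
406768/(-22016) + (-233754 + 14078)/l = 406768/(-22016) + (-233754 + 14078)/272240 = 406768*(-1/22016) - 219676*1/272240 = -25423/1376 - 54919/68060 = -451464481/23412640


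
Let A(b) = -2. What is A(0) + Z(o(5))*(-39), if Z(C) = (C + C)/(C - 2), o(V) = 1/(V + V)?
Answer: 40/19 ≈ 2.1053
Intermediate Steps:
o(V) = 1/(2*V)
Z(C) = 2*C/(-2 + C) (Z(C) = (2*C)/(-2 + C) = 2*C/(-2 + C))
A(0) + Z(o(5))*(-39) = -2 + (2*((1/2)/5)/(-2 + (1/2)/5))*(-39) = -2 + (2*((1/2)*(1/5))/(-2 + (1/2)*(1/5)))*(-39) = -2 + (2*(1/10)/(-2 + 1/10))*(-39) = -2 + (2*(1/10)/(-19/10))*(-39) = -2 + (2*(1/10)*(-10/19))*(-39) = -2 - 2/19*(-39) = -2 + 78/19 = 40/19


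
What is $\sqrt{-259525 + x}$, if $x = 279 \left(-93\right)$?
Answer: $4 i \sqrt{17842} \approx 534.3 i$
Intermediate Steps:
$x = -25947$
$\sqrt{-259525 + x} = \sqrt{-259525 - 25947} = \sqrt{-285472} = 4 i \sqrt{17842}$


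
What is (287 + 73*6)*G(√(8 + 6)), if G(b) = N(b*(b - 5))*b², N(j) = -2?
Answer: -20300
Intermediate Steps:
G(b) = -2*b²
(287 + 73*6)*G(√(8 + 6)) = (287 + 73*6)*(-2*(√(8 + 6))²) = (287 + 438)*(-2*(√14)²) = 725*(-2*14) = 725*(-28) = -20300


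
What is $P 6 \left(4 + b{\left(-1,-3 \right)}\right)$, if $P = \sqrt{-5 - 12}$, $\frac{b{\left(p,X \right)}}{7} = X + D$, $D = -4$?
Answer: $- 270 i \sqrt{17} \approx - 1113.2 i$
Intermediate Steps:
$b{\left(p,X \right)} = -28 + 7 X$ ($b{\left(p,X \right)} = 7 \left(X - 4\right) = 7 \left(-4 + X\right) = -28 + 7 X$)
$P = i \sqrt{17}$ ($P = \sqrt{-5 - 12} = \sqrt{-17} = i \sqrt{17} \approx 4.1231 i$)
$P 6 \left(4 + b{\left(-1,-3 \right)}\right) = i \sqrt{17} \cdot 6 \left(4 + \left(-28 + 7 \left(-3\right)\right)\right) = i \sqrt{17} \cdot 6 \left(4 - 49\right) = i \sqrt{17} \cdot 6 \left(-45\right) = i \sqrt{17} \left(-270\right) = - 270 i \sqrt{17}$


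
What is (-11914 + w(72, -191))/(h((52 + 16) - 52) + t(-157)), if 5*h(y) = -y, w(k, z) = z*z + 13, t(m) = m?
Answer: -122900/801 ≈ -153.43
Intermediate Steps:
w(k, z) = 13 + z² (w(k, z) = z² + 13 = 13 + z²)
h(y) = -y/5 (h(y) = (-y)/5 = -y/5)
(-11914 + w(72, -191))/(h((52 + 16) - 52) + t(-157)) = (-11914 + (13 + (-191)²))/(-((52 + 16) - 52)/5 - 157) = (-11914 + (13 + 36481))/(-(68 - 52)/5 - 157) = (-11914 + 36494)/(-⅕*16 - 157) = 24580/(-16/5 - 157) = 24580/(-801/5) = 24580*(-5/801) = -122900/801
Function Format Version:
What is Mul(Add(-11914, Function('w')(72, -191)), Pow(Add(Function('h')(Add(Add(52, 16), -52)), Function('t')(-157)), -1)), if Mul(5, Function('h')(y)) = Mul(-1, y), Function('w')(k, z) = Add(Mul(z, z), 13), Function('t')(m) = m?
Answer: Rational(-122900, 801) ≈ -153.43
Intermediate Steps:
Function('w')(k, z) = Add(13, Pow(z, 2)) (Function('w')(k, z) = Add(Pow(z, 2), 13) = Add(13, Pow(z, 2)))
Function('h')(y) = Mul(Rational(-1, 5), y) (Function('h')(y) = Mul(Rational(1, 5), Mul(-1, y)) = Mul(Rational(-1, 5), y))
Mul(Add(-11914, Function('w')(72, -191)), Pow(Add(Function('h')(Add(Add(52, 16), -52)), Function('t')(-157)), -1)) = Mul(Add(-11914, Add(13, Pow(-191, 2))), Pow(Add(Mul(Rational(-1, 5), Add(Add(52, 16), -52)), -157), -1)) = Mul(Add(-11914, Add(13, 36481)), Pow(Add(Mul(Rational(-1, 5), Add(68, -52)), -157), -1)) = Mul(Add(-11914, 36494), Pow(Add(Mul(Rational(-1, 5), 16), -157), -1)) = Mul(24580, Pow(Add(Rational(-16, 5), -157), -1)) = Mul(24580, Pow(Rational(-801, 5), -1)) = Mul(24580, Rational(-5, 801)) = Rational(-122900, 801)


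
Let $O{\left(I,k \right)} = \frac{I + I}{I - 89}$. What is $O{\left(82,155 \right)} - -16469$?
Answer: $\frac{115119}{7} \approx 16446.0$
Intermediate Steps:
$O{\left(I,k \right)} = \frac{2 I}{-89 + I}$
$O{\left(82,155 \right)} - -16469 = 2 \cdot 82 \frac{1}{-89 + 82} - -16469 = 2 \cdot 82 \frac{1}{-7} + 16469 = 2 \cdot 82 \left(- \frac{1}{7}\right) + 16469 = - \frac{164}{7} + 16469 = \frac{115119}{7}$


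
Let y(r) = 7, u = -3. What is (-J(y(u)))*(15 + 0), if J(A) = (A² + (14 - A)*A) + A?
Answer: -1575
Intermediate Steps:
J(A) = A + A² + A*(14 - A) (J(A) = (A² + A*(14 - A)) + A = A + A² + A*(14 - A))
(-J(y(u)))*(15 + 0) = (-15*7)*(15 + 0) = -1*105*15 = -105*15 = -1575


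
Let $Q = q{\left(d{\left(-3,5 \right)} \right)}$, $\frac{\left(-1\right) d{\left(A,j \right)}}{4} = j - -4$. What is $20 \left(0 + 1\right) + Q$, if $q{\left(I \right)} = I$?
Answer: $-16$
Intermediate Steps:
$d{\left(A,j \right)} = -16 - 4 j$ ($d{\left(A,j \right)} = - 4 \left(j - -4\right) = - 4 \left(j + 4\right) = - 4 \left(4 + j\right) = -16 - 4 j$)
$Q = -36$ ($Q = -16 - 20 = -36$)
$20 \left(0 + 1\right) + Q = 20 \left(0 + 1\right) - 36 = 20 \cdot 1 - 36 = 20 - 36 = -16$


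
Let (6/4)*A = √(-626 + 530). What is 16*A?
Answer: 128*I*√6/3 ≈ 104.51*I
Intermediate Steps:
A = 8*I*√6/3 (A = 2*√(-626 + 530)/3 = 2*√(-96)/3 = 2*(4*I*√6)/3 = 8*I*√6/3 ≈ 6.532*I)
16*A = 16*(8*I*√6/3) = 128*I*√6/3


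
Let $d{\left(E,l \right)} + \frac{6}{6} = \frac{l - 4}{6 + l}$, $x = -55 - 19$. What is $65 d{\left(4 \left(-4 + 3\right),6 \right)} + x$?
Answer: $- \frac{769}{6} \approx -128.17$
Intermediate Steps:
$x = -74$
$d{\left(E,l \right)} = -1 + \frac{-4 + l}{6 + l}$ ($d{\left(E,l \right)} = -1 + \frac{l - 4}{6 + l} = -1 + \frac{-4 + l}{6 + l}$)
$65 d{\left(4 \left(-4 + 3\right),6 \right)} + x = 65 \left(- \frac{10}{6 + 6}\right) - 74 = 65 \left(- \frac{10}{12}\right) - 74 = 65 \left(\left(-10\right) \frac{1}{12}\right) - 74 = 65 \left(- \frac{5}{6}\right) - 74 = - \frac{325}{6} - 74 = - \frac{769}{6}$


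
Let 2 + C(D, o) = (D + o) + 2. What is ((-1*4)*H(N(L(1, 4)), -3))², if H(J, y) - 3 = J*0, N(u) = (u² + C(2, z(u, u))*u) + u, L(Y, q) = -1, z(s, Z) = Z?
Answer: 144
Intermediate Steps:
C(D, o) = D + o (C(D, o) = -2 + ((D + o) + 2) = -2 + (2 + D + o) = D + o)
N(u) = u + u² + u*(2 + u) (N(u) = (u² + (2 + u)*u) + u = (u² + u*(2 + u)) + u = u + u² + u*(2 + u))
H(J, y) = 3 (H(J, y) = 3 + J*0 = 3 + 0 = 3)
((-1*4)*H(N(L(1, 4)), -3))² = (-1*4*3)² = (-4*3)² = (-12)² = 144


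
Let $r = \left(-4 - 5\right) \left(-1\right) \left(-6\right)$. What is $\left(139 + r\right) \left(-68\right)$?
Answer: $-5780$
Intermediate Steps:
$r = -54$ ($r = \left(-4 - 5\right) \left(-1\right) \left(-6\right) = \left(-9\right) \left(-1\right) \left(-6\right) = 9 \left(-6\right) = -54$)
$\left(139 + r\right) \left(-68\right) = \left(139 - 54\right) \left(-68\right) = 85 \left(-68\right) = -5780$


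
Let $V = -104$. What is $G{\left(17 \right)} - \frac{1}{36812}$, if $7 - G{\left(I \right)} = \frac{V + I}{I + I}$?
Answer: $\frac{5981933}{625804} \approx 9.5588$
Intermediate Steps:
$G{\left(I \right)} = 7 - \frac{-104 + I}{2 I}$ ($G{\left(I \right)} = 7 - \frac{-104 + I}{I + I} = 7 - \frac{-104 + I}{2 I}$)
$G{\left(17 \right)} - \frac{1}{36812} = \left(\frac{13}{2} + \frac{52}{17}\right) - \frac{1}{36812} = \frac{325}{34} - \frac{1}{36812} = \frac{5981933}{625804}$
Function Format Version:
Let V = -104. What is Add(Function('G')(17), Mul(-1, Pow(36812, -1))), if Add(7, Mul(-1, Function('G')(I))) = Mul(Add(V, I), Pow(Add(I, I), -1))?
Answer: Rational(5981933, 625804) ≈ 9.5588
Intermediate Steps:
Function('G')(I) = Add(7, Mul(Rational(-1, 2), Pow(I, -1), Add(-104, I))) (Function('G')(I) = Add(7, Mul(-1, Mul(Add(-104, I), Pow(Add(I, I), -1)))) = Add(7, Mul(-1, Mul(Add(-104, I), Pow(Mul(2, I), -1)))) = Add(7, Mul(-1, Mul(Add(-104, I), Mul(Rational(1, 2), Pow(I, -1))))) = Add(7, Mul(-1, Mul(Rational(1, 2), Pow(I, -1), Add(-104, I)))) = Add(7, Mul(Rational(-1, 2), Pow(I, -1), Add(-104, I))))
Add(Function('G')(17), Mul(-1, Pow(36812, -1))) = Add(Add(Rational(13, 2), Mul(52, Pow(17, -1))), Mul(-1, Pow(36812, -1))) = Add(Add(Rational(13, 2), Mul(52, Rational(1, 17))), Mul(-1, Rational(1, 36812))) = Add(Add(Rational(13, 2), Rational(52, 17)), Rational(-1, 36812)) = Add(Rational(325, 34), Rational(-1, 36812)) = Rational(5981933, 625804)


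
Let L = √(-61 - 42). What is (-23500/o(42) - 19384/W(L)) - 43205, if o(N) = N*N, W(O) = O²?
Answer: -1954557496/45423 ≈ -43030.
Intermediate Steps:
L = I*√103 (L = √(-103) = I*√103 ≈ 10.149*I)
o(N) = N²
(-23500/o(42) - 19384/W(L)) - 43205 = (-23500/(42²) - 19384/((I*√103)²)) - 43205 = (-23500/1764 - 19384/(-103)) - 43205 = (-23500*1/1764 - 19384*(-1/103)) - 43205 = (-5875/441 + 19384/103) - 43205 = 7943219/45423 - 43205 = -1954557496/45423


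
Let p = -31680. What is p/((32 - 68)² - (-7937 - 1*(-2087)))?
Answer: -1760/397 ≈ -4.4333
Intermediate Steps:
p/((32 - 68)² - (-7937 - 1*(-2087))) = -31680/((32 - 68)² - (-7937 - 1*(-2087))) = -31680/((-36)² - (-7937 + 2087)) = -31680/(1296 - 1*(-5850)) = -31680/(1296 + 5850) = -31680/7146 = -31680*1/7146 = -1760/397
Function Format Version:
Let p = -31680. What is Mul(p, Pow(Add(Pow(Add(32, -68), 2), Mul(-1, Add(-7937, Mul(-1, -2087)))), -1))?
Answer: Rational(-1760, 397) ≈ -4.4333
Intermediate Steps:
Mul(p, Pow(Add(Pow(Add(32, -68), 2), Mul(-1, Add(-7937, Mul(-1, -2087)))), -1)) = Mul(-31680, Pow(Add(Pow(Add(32, -68), 2), Mul(-1, Add(-7937, Mul(-1, -2087)))), -1)) = Mul(-31680, Pow(Add(Pow(-36, 2), Mul(-1, Add(-7937, 2087))), -1)) = Mul(-31680, Pow(Add(1296, Mul(-1, -5850)), -1)) = Mul(-31680, Pow(Add(1296, 5850), -1)) = Mul(-31680, Pow(7146, -1)) = Mul(-31680, Rational(1, 7146)) = Rational(-1760, 397)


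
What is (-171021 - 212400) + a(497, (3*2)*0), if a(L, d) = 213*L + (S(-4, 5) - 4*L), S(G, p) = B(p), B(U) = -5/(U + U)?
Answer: -559097/2 ≈ -2.7955e+5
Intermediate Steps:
B(U) = -5/(2*U) (B(U) = -5*1/(2*U) = -5/(2*U))
S(G, p) = -5/(2*p)
a(L, d) = -1/2 + 209*L (a(L, d) = 213*L + (-5/2/5 - 4*L) = 213*L + (-5/2*1/5 - 4*L) = 213*L + (-1/2 - 4*L) = -1/2 + 209*L)
(-171021 - 212400) + a(497, (3*2)*0) = (-171021 - 212400) + (-1/2 + 209*497) = -383421 + (-1/2 + 103873) = -383421 + 207745/2 = -559097/2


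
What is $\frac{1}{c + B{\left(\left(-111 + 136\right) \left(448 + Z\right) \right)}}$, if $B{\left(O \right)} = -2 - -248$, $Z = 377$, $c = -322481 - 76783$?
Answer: $- \frac{1}{399018} \approx -2.5062 \cdot 10^{-6}$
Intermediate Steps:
$c = -399264$ ($c = -322481 - 76783 = -399264$)
$B{\left(O \right)} = 246$ ($B{\left(O \right)} = -2 + 248 = 246$)
$\frac{1}{c + B{\left(\left(-111 + 136\right) \left(448 + Z\right) \right)}} = \frac{1}{-399264 + 246} = \frac{1}{-399018} = - \frac{1}{399018}$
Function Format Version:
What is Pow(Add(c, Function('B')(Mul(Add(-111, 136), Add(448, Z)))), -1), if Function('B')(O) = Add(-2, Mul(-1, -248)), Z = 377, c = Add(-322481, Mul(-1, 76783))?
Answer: Rational(-1, 399018) ≈ -2.5062e-6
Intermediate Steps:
c = -399264 (c = Add(-322481, -76783) = -399264)
Function('B')(O) = 246 (Function('B')(O) = Add(-2, 248) = 246)
Pow(Add(c, Function('B')(Mul(Add(-111, 136), Add(448, Z)))), -1) = Pow(Add(-399264, 246), -1) = Pow(-399018, -1) = Rational(-1, 399018)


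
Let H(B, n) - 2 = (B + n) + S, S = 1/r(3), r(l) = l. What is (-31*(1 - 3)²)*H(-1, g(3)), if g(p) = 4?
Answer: -1984/3 ≈ -661.33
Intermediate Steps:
S = ⅓ (S = 1/3 = ⅓ ≈ 0.33333)
H(B, n) = 7/3 + B + n (H(B, n) = 2 + ((B + n) + ⅓) = 2 + (⅓ + B + n) = 7/3 + B + n)
(-31*(1 - 3)²)*H(-1, g(3)) = (-31*(1 - 3)²)*(7/3 - 1 + 4) = -31*(-2)²*(16/3) = -31*4*(16/3) = -124*16/3 = -1984/3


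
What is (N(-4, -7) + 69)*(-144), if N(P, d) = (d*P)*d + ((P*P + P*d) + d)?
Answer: 12960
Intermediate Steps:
N(P, d) = d + P**2 + P*d + P*d**2 (N(P, d) = (P*d)*d + ((P**2 + P*d) + d) = P*d**2 + (d + P**2 + P*d) = d + P**2 + P*d + P*d**2)
(N(-4, -7) + 69)*(-144) = ((-7 + (-4)**2 - 4*(-7) - 4*(-7)**2) + 69)*(-144) = ((-7 + 16 + 28 - 4*49) + 69)*(-144) = ((-7 + 16 + 28 - 196) + 69)*(-144) = (-159 + 69)*(-144) = -90*(-144) = 12960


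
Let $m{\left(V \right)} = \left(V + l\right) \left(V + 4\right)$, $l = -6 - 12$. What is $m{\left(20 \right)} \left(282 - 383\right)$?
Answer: $-4848$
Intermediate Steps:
$l = -18$ ($l = -6 - 12 = -18$)
$m{\left(V \right)} = \left(-18 + V\right) \left(4 + V\right)$ ($m{\left(V \right)} = \left(V - 18\right) \left(V + 4\right) = \left(-18 + V\right) \left(4 + V\right)$)
$m{\left(20 \right)} \left(282 - 383\right) = \left(-72 + 20^{2} - 280\right) \left(282 - 383\right) = \left(-72 + 400 - 280\right) \left(-101\right) = 48 \left(-101\right) = -4848$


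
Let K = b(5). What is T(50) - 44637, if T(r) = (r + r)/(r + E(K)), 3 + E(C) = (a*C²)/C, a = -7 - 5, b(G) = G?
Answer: -580381/13 ≈ -44645.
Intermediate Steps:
a = -12
K = 5
E(C) = -3 - 12*C (E(C) = -3 + (-12*C²)/C = -3 - 12*C)
T(r) = 2*r/(-63 + r) (T(r) = (r + r)/(r + (-3 - 12*5)) = (2*r)/(r + (-3 - 60)) = (2*r)/(r - 63) = (2*r)/(-63 + r) = 2*r/(-63 + r))
T(50) - 44637 = 2*50/(-63 + 50) - 44637 = 2*50/(-13) - 44637 = 2*50*(-1/13) - 44637 = -100/13 - 44637 = -580381/13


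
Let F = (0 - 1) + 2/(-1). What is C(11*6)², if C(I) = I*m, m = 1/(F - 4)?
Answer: 4356/49 ≈ 88.898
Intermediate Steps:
F = -3 (F = -1 + 2*(-1) = -1 - 2 = -3)
m = -⅐ (m = 1/(-3 - 4) = 1/(-7) = -⅐ ≈ -0.14286)
C(I) = -I/7 (C(I) = I*(-⅐) = -I/7)
C(11*6)² = (-11*6/7)² = (-⅐*66)² = (-66/7)² = 4356/49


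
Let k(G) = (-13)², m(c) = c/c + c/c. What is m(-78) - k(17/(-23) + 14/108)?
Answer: -167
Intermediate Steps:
m(c) = 2 (m(c) = 1 + 1 = 2)
k(G) = 169
m(-78) - k(17/(-23) + 14/108) = 2 - 1*169 = 2 - 169 = -167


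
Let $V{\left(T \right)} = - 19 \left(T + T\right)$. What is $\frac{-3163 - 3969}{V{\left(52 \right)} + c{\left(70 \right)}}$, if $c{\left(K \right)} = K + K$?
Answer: $\frac{1783}{459} \approx 3.8845$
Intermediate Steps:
$c{\left(K \right)} = 2 K$
$V{\left(T \right)} = - 38 T$ ($V{\left(T \right)} = - 19 \cdot 2 T = - 38 T$)
$\frac{-3163 - 3969}{V{\left(52 \right)} + c{\left(70 \right)}} = \frac{-3163 - 3969}{\left(-38\right) 52 + 2 \cdot 70} = - \frac{7132}{-1976 + 140} = - \frac{7132}{-1836} = \left(-7132\right) \left(- \frac{1}{1836}\right) = \frac{1783}{459}$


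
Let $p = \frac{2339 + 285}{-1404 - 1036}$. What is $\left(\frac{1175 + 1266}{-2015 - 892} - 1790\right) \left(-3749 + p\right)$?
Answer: $\frac{5954449068583}{886635} \approx 6.7158 \cdot 10^{6}$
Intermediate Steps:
$p = - \frac{328}{305}$ ($p = \frac{2624}{-2440} = 2624 \left(- \frac{1}{2440}\right) = - \frac{328}{305} \approx -1.0754$)
$\left(\frac{1175 + 1266}{-2015 - 892} - 1790\right) \left(-3749 + p\right) = \left(\frac{1175 + 1266}{-2015 - 892} - 1790\right) \left(-3749 - \frac{328}{305}\right) = \left(\frac{2441}{-2907} - 1790\right) \left(- \frac{1143773}{305}\right) = \left(2441 \left(- \frac{1}{2907}\right) - 1790\right) \left(- \frac{1143773}{305}\right) = \left(- \frac{2441}{2907} - 1790\right) \left(- \frac{1143773}{305}\right) = \left(- \frac{5205971}{2907}\right) \left(- \frac{1143773}{305}\right) = \frac{5954449068583}{886635}$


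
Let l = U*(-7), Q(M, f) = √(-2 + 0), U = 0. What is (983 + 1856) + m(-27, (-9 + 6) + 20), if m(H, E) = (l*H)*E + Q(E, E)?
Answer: 2839 + I*√2 ≈ 2839.0 + 1.4142*I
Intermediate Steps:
Q(M, f) = I*√2 (Q(M, f) = √(-2) = I*√2)
l = 0 (l = 0*(-7) = 0)
m(H, E) = I*√2 (m(H, E) = (0*H)*E + I*√2 = 0*E + I*√2 = 0 + I*√2 = I*√2)
(983 + 1856) + m(-27, (-9 + 6) + 20) = (983 + 1856) + I*√2 = 2839 + I*√2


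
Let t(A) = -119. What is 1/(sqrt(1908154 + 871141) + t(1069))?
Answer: 119/2765134 + sqrt(2779295)/2765134 ≈ 0.00064594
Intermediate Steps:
1/(sqrt(1908154 + 871141) + t(1069)) = 1/(sqrt(1908154 + 871141) - 119) = 1/(sqrt(2779295) - 119) = 1/(-119 + sqrt(2779295))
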